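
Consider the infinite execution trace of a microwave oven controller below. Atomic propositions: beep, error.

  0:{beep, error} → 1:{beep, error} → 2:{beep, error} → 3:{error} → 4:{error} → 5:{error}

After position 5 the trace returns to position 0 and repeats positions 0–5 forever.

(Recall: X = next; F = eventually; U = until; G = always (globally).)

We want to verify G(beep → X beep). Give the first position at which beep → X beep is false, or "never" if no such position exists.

Check beep → X beep at each position in order: 0 ✓, 1 ✓.
At position 2 the labels are {beep, error} and the next position 3 has {error}, so beep → X beep is false there. This is the first violation.

2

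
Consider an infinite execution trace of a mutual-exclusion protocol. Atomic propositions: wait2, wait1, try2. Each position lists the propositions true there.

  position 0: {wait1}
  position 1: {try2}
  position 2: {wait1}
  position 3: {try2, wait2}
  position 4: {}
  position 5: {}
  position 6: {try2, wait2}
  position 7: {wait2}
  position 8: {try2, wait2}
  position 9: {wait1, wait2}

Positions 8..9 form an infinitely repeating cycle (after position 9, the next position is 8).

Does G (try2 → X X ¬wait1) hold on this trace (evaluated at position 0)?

try2 → X X ¬wait1 holds at every position 0..9, and those are all positions ever visited, so G (try2 → X X ¬wait1) holds.
Positions where try2 holds: 1, 3, 6, 8.
Check X X ¬wait1 at each: 1→ok, 3→ok, 6→ok, 8→ok.

Holds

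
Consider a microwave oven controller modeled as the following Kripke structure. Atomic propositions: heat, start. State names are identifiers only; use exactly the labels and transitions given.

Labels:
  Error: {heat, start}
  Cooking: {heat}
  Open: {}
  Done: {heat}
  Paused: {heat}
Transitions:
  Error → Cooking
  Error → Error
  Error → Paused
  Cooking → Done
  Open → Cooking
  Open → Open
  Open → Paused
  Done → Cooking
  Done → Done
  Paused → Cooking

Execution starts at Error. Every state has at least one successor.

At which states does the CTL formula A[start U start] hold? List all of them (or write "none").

States satisfying start: {Error}.
States satisfying A[start U start]: {Error}.

{Error}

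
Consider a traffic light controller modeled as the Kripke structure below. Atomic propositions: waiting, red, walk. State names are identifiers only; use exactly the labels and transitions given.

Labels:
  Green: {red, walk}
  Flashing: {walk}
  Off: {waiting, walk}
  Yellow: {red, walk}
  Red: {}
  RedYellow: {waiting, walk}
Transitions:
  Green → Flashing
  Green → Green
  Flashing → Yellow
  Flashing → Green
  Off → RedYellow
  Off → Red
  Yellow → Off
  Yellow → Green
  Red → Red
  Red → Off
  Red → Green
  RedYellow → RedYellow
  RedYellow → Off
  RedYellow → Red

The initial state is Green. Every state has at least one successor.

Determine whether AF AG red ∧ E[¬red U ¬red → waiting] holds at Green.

States satisfying AG red: ∅.
States satisfying AF AG red: ∅.
States satisfying ¬red: {Flashing, Off, Red, RedYellow}.
States satisfying ¬red → waiting: {Green, Off, Yellow, RedYellow}.
States satisfying E[¬red U ¬red → waiting]: {Green, Flashing, Off, Yellow, Red, RedYellow}.
States satisfying AF AG red ∧ E[¬red U ¬red → waiting]: ∅.
Green ∉ Sat(AF AG red ∧ E[¬red U ¬red → waiting]).

No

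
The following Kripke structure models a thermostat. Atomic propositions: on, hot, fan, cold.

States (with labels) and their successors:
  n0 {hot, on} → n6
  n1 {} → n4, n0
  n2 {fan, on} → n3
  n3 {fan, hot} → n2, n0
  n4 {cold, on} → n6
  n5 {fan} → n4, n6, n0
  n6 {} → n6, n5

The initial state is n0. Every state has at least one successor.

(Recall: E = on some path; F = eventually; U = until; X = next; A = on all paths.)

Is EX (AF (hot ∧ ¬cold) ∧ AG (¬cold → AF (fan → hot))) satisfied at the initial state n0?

States satisfying AF (hot ∧ ¬cold) ∧ AG (¬cold → AF (fan → hot)): {n0, n2, n3}.
States satisfying EX (AF (hot ∧ ¬cold) ∧ AG (¬cold → AF (fan → hot))): {n1, n2, n3, n5}.
No suitable path/successor from n0 witnesses the formula.
n0 ∉ Sat(EX (AF (hot ∧ ¬cold) ∧ AG (¬cold → AF (fan → hot)))).

Does not hold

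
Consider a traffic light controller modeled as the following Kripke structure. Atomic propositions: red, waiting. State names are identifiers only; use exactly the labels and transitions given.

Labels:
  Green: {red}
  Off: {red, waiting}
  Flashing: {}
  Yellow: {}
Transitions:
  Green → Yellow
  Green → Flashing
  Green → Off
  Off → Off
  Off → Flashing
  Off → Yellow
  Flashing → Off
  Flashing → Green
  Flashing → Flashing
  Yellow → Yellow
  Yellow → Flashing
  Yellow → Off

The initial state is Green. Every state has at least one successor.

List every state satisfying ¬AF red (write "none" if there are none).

States satisfying red: {Green, Off}.
States satisfying AF red: {Green, Off}.
States satisfying ¬AF red: {Flashing, Yellow}.

{Flashing, Yellow}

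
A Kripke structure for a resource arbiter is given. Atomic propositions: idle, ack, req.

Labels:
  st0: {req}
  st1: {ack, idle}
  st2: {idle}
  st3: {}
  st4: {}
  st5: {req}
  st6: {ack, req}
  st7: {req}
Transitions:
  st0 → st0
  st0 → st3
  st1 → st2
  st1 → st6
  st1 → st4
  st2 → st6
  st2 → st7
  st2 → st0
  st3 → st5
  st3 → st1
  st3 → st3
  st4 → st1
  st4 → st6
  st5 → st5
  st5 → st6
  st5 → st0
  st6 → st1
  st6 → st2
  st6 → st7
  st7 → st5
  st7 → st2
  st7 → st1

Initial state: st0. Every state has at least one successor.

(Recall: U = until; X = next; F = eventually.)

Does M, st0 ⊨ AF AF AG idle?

States satisfying AF AG idle: ∅.
States satisfying AF AF AG idle: ∅.
There is a path from st0 along which AF AG idle never holds.
st0 ∉ Sat(AF AF AG idle).

No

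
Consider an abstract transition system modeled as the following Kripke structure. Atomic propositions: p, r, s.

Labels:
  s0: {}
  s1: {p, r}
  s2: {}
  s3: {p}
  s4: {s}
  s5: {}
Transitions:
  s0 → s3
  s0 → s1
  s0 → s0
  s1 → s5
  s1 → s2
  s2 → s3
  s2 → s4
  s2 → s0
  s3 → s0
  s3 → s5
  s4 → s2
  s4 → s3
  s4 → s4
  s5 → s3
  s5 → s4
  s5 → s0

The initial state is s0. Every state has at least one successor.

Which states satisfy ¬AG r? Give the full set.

States satisfying r: {s1}.
States satisfying AG r: ∅.
States satisfying ¬AG r: {s0, s1, s2, s3, s4, s5}.

{s0, s1, s2, s3, s4, s5}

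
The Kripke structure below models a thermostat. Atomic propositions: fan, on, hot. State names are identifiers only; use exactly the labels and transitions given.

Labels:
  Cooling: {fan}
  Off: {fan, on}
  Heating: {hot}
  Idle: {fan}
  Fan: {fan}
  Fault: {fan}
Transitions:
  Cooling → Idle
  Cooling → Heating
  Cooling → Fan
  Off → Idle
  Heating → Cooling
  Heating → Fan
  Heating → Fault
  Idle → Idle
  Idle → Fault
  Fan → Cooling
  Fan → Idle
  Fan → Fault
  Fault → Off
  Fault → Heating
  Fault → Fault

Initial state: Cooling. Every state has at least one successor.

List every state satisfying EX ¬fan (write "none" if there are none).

States satisfying ¬fan: {Heating}.
States satisfying EX ¬fan: {Cooling, Fault}.

{Cooling, Fault}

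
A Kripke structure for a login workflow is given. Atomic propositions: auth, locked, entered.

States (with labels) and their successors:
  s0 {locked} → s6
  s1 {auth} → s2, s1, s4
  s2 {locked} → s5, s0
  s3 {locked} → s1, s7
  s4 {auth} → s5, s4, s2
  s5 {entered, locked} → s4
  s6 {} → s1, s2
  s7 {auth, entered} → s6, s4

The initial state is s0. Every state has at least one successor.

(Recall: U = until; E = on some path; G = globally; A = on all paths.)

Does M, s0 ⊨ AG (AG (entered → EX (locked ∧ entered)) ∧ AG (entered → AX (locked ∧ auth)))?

Violated

States satisfying AG (AG (entered → EX (locked ∧ entered)) ∧ AG (entered → AX (locked ∧ auth))): ∅.
s0 is reachable from s0 and violates AG (entered → EX (locked ∧ entered)) ∧ AG (entered → AX (locked ∧ auth)), so AG fails at s0.
s0 ∉ Sat(AG (AG (entered → EX (locked ∧ entered)) ∧ AG (entered → AX (locked ∧ auth)))).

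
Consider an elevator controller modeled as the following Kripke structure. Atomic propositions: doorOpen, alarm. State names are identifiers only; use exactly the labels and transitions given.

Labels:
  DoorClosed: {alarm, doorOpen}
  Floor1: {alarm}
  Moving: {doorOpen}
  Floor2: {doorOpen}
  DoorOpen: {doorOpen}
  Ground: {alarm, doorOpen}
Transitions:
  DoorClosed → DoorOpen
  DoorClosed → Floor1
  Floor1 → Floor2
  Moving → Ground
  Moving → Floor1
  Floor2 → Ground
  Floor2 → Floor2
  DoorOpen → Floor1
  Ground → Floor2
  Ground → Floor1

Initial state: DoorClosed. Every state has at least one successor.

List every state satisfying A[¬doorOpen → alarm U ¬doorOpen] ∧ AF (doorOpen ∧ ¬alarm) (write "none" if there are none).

{DoorClosed, Floor1, DoorOpen}

States satisfying ¬doorOpen → alarm: {DoorClosed, Floor1, Moving, Floor2, DoorOpen, Ground}.
States satisfying ¬doorOpen: {Floor1}.
States satisfying A[¬doorOpen → alarm U ¬doorOpen]: {DoorClosed, Floor1, DoorOpen}.
States satisfying doorOpen ∧ ¬alarm: {Moving, Floor2, DoorOpen}.
States satisfying AF (doorOpen ∧ ¬alarm): {DoorClosed, Floor1, Moving, Floor2, DoorOpen, Ground}.
States satisfying A[¬doorOpen → alarm U ¬doorOpen] ∧ AF (doorOpen ∧ ¬alarm): {DoorClosed, Floor1, DoorOpen}.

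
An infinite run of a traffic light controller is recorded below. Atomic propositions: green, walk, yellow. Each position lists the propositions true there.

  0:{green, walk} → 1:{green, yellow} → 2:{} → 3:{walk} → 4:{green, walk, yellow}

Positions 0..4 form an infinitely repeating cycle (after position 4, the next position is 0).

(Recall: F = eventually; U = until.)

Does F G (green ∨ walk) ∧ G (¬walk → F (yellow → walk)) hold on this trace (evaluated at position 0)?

Does not hold

G (green ∨ walk) is false at every position 0..4, so it never becomes true and F G (green ∨ walk) fails.
¬walk → F (yellow → walk) holds at every position 0..4, and those are all positions ever visited, so G (¬walk → F (yellow → walk)) holds.
Positions where ¬walk holds: 1, 2.
Check F (yellow → walk) at each: 1→ok, 2→ok.
At position 0: F G (green ∨ walk) is false; G (¬walk → F (yellow → walk)) is true; so F G (green ∨ walk) ∧ G (¬walk → F (yellow → walk)) is false.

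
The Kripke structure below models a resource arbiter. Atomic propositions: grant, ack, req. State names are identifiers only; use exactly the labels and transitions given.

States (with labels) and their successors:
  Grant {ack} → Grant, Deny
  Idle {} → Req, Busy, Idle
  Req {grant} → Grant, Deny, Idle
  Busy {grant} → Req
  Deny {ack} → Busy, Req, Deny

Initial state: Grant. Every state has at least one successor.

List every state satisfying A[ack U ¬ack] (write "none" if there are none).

States satisfying ack: {Grant, Deny}.
States satisfying ¬ack: {Idle, Req, Busy}.
States satisfying A[ack U ¬ack]: {Idle, Req, Busy}.

{Idle, Req, Busy}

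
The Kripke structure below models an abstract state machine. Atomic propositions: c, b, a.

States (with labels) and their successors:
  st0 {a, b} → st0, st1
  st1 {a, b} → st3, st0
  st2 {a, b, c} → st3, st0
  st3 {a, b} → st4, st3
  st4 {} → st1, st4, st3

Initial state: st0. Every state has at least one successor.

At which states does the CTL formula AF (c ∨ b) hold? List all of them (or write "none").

States satisfying c ∨ b: {st0, st1, st2, st3}.
States satisfying AF (c ∨ b): {st0, st1, st2, st3}.

{st0, st1, st2, st3}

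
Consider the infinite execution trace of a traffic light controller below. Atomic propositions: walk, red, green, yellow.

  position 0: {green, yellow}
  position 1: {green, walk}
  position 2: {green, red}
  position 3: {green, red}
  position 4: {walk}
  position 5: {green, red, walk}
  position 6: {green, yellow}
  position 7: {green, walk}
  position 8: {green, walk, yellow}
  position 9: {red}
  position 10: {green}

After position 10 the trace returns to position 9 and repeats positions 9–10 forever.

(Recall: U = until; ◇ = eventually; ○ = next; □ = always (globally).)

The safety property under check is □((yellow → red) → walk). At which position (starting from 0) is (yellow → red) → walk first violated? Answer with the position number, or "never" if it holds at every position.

Check (yellow → red) → walk at each position in order: 0 ✓, 1 ✓.
At position 2 the labels are {green, red}, so (yellow → red) → walk is false there. This is the first violation.

2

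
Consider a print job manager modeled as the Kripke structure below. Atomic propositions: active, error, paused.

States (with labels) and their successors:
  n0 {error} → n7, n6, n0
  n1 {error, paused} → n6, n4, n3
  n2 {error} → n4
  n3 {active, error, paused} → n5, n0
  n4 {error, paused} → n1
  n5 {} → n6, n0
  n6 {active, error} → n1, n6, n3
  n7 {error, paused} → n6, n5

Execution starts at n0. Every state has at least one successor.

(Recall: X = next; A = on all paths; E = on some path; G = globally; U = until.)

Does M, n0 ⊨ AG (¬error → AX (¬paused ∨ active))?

Satisfied

States satisfying ¬error → AX (¬paused ∨ active): {n0, n1, n2, n3, n4, n5, n6, n7}.
States satisfying AG (¬error → AX (¬paused ∨ active)): {n0, n1, n2, n3, n4, n5, n6, n7}.
Every state reachable from n0 satisfies ¬error → AX (¬paused ∨ active).
n0 ∈ Sat(AG (¬error → AX (¬paused ∨ active))).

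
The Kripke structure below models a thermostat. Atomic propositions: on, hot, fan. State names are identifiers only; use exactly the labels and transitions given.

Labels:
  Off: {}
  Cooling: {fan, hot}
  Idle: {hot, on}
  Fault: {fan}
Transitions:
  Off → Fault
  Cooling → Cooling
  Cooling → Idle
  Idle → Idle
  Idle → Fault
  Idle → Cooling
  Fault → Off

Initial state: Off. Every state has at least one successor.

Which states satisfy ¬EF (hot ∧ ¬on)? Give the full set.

States satisfying hot ∧ ¬on: {Cooling}.
States satisfying EF (hot ∧ ¬on): {Cooling, Idle}.
States satisfying ¬EF (hot ∧ ¬on): {Off, Fault}.

{Off, Fault}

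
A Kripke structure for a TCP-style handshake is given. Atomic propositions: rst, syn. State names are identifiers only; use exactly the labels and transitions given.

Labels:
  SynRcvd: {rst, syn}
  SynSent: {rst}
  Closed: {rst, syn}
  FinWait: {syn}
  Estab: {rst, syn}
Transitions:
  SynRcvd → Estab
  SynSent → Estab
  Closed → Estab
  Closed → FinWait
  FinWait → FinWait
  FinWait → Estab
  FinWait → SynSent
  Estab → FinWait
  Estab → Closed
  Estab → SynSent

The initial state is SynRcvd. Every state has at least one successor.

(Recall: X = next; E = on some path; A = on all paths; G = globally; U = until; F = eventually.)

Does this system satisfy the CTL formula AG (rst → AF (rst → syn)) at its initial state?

States satisfying rst → AF (rst → syn): {SynRcvd, SynSent, Closed, FinWait, Estab}.
States satisfying AG (rst → AF (rst → syn)): {SynRcvd, SynSent, Closed, FinWait, Estab}.
Every state reachable from SynRcvd satisfies rst → AF (rst → syn).
SynRcvd ∈ Sat(AG (rst → AF (rst → syn))).

Satisfied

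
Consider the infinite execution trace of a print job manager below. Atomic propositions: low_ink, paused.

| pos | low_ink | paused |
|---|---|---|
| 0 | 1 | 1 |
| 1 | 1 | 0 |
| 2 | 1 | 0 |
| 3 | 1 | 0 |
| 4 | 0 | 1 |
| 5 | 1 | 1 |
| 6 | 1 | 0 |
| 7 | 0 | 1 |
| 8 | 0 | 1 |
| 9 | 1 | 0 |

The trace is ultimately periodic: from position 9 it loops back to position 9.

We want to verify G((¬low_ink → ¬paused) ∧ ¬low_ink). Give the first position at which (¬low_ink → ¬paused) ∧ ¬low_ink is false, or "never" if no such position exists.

At position 0 the labels are {low_ink, paused}, so (¬low_ink → ¬paused) ∧ ¬low_ink is false there. This is the first violation.

0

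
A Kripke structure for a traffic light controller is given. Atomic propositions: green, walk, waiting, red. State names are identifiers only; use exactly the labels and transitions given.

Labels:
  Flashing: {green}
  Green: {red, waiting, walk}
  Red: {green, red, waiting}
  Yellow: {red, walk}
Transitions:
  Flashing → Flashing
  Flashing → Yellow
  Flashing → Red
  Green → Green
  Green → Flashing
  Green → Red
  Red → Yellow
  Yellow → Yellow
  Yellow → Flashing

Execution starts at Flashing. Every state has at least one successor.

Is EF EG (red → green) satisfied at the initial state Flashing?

States satisfying EG (red → green): {Flashing}.
States satisfying EF EG (red → green): {Flashing, Green, Red, Yellow}.
Some path from Flashing reaches a state where EG (red → green) holds.
Flashing ∈ Sat(EF EG (red → green)).

Holds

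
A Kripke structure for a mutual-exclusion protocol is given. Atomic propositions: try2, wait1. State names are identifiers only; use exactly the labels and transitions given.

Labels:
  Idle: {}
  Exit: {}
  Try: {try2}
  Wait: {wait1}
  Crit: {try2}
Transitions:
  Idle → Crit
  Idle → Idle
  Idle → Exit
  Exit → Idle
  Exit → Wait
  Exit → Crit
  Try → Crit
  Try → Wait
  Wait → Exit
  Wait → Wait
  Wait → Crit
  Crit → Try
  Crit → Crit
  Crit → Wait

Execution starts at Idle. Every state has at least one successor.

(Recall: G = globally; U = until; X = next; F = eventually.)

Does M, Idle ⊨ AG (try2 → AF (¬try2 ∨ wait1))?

States satisfying try2 → AF (¬try2 ∨ wait1): {Idle, Exit, Wait}.
States satisfying AG (try2 → AF (¬try2 ∨ wait1)): ∅.
Crit is reachable from Idle and violates try2 → AF (¬try2 ∨ wait1), so AG fails at Idle.
Idle ∉ Sat(AG (try2 → AF (¬try2 ∨ wait1))).

No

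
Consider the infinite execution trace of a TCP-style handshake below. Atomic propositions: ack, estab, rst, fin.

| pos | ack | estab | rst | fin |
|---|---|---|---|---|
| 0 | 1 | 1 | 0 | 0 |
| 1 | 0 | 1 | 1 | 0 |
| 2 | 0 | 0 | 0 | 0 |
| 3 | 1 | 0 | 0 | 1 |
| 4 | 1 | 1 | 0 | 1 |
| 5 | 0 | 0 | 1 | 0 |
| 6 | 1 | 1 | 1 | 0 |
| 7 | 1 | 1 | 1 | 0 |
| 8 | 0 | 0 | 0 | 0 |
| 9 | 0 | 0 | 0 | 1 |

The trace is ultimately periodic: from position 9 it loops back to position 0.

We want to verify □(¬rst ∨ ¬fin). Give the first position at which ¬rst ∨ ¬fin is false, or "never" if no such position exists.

never

¬rst ∨ ¬fin holds at every position 0..9, and those are all the positions the trace ever visits, so the invariant □(¬rst ∨ ¬fin) is never violated.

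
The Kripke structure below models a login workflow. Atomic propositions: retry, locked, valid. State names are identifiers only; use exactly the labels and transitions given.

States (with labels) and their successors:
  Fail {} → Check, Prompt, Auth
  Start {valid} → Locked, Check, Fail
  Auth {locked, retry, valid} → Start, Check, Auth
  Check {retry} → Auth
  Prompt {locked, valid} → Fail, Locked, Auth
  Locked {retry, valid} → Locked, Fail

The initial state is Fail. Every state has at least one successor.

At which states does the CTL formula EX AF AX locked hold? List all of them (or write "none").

States satisfying AF AX locked: {Check}.
States satisfying EX AF AX locked: {Fail, Start, Auth}.

{Fail, Start, Auth}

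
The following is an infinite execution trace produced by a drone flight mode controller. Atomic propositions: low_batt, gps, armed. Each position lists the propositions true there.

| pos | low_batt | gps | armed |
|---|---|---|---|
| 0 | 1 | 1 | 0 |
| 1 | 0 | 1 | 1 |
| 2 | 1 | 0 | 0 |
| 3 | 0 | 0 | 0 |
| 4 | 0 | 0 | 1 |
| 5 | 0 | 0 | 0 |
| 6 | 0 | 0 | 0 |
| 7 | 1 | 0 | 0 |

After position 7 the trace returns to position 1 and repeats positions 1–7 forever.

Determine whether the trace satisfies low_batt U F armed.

Holds

Walking from position 0: F armed first holds at position 0, and low_batt holds at every earlier position along the way, so low_batt U F armed holds.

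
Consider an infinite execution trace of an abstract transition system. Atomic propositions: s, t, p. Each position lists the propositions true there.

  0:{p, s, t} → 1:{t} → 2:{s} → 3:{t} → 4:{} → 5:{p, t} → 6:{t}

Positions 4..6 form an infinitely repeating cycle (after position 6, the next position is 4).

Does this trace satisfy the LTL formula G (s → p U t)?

No

s → p U t must hold at every position from 0 onward. It fails at position 2, so G (s → p U t) is false.
Positions where s holds: 0, 2.
Check p U t at each: 0→ok, 2→fails.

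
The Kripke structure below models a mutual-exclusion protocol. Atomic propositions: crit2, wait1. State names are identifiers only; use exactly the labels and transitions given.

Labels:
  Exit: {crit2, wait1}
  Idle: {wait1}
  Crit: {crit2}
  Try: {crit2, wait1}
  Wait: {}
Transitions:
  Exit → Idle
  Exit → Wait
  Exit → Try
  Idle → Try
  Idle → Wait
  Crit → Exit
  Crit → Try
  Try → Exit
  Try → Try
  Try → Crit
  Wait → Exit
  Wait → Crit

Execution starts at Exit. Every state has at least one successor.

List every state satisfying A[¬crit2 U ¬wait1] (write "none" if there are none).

States satisfying ¬crit2: {Idle, Wait}.
States satisfying ¬wait1: {Crit, Wait}.
States satisfying A[¬crit2 U ¬wait1]: {Crit, Wait}.

{Crit, Wait}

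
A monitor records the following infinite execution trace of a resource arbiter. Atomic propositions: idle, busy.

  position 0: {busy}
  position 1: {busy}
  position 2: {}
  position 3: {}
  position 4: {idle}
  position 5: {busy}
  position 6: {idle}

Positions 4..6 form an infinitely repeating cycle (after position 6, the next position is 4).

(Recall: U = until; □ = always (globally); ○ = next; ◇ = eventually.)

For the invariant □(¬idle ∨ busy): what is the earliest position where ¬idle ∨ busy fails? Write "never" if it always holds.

4

Check ¬idle ∨ busy at each position in order: 0 ✓, 1 ✓, 2 ✓, 3 ✓.
At position 4 the labels are {idle}, so ¬idle ∨ busy is false there. This is the first violation.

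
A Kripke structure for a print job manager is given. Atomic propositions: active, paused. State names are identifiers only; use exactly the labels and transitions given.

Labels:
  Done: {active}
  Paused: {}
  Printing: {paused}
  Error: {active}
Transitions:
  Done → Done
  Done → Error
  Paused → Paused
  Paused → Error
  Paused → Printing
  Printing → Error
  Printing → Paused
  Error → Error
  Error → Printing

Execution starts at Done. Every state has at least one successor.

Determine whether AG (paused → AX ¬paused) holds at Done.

Yes

States satisfying paused → AX ¬paused: {Done, Paused, Printing, Error}.
States satisfying AG (paused → AX ¬paused): {Done, Paused, Printing, Error}.
Every state reachable from Done satisfies paused → AX ¬paused.
Done ∈ Sat(AG (paused → AX ¬paused)).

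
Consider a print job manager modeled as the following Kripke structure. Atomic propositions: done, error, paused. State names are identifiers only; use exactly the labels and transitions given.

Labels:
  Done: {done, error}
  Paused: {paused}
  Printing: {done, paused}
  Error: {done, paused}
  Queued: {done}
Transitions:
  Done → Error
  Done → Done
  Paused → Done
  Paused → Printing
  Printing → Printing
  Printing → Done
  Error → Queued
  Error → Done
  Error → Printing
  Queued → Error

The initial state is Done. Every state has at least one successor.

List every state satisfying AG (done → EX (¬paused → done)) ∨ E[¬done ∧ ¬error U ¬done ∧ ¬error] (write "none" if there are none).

{Done, Paused, Printing, Error, Queued}

States satisfying done → EX (¬paused → done): {Done, Paused, Printing, Error, Queued}.
States satisfying AG (done → EX (¬paused → done)): {Done, Paused, Printing, Error, Queued}.
States satisfying ¬done ∧ ¬error: {Paused}.
States satisfying E[¬done ∧ ¬error U ¬done ∧ ¬error]: {Paused}.
States satisfying AG (done → EX (¬paused → done)) ∨ E[¬done ∧ ¬error U ¬done ∧ ¬error]: {Done, Paused, Printing, Error, Queued}.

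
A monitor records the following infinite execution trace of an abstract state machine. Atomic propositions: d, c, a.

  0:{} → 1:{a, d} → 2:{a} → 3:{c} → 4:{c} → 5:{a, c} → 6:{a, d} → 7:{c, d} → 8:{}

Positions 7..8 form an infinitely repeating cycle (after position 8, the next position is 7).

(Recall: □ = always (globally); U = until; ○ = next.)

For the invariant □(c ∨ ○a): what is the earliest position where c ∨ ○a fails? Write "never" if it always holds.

2

Check c ∨ ○a at each position in order: 0 ✓, 1 ✓.
At position 2 the labels are {a} and the next position 3 has {c}, so c ∨ ○a is false there. This is the first violation.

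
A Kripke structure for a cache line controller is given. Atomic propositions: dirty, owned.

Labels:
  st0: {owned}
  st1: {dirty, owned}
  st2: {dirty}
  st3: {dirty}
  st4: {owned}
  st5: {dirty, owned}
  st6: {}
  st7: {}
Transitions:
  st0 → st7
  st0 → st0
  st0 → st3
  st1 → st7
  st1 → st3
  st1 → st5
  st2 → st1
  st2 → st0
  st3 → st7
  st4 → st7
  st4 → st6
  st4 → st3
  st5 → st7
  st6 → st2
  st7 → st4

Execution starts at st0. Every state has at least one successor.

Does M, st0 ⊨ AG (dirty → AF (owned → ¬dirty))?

Yes

States satisfying dirty → AF (owned → ¬dirty): {st0, st1, st2, st3, st4, st5, st6, st7}.
States satisfying AG (dirty → AF (owned → ¬dirty)): {st0, st1, st2, st3, st4, st5, st6, st7}.
Every state reachable from st0 satisfies dirty → AF (owned → ¬dirty).
st0 ∈ Sat(AG (dirty → AF (owned → ¬dirty))).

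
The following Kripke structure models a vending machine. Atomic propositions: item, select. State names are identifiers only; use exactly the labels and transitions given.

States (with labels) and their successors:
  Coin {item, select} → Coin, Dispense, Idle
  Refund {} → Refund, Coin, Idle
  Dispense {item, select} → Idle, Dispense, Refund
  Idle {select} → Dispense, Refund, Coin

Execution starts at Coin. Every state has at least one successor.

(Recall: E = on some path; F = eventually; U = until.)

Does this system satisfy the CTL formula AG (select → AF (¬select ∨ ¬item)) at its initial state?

States satisfying select → AF (¬select ∨ ¬item): {Refund, Idle}.
States satisfying AG (select → AF (¬select ∨ ¬item)): ∅.
Coin is reachable from Coin and violates select → AF (¬select ∨ ¬item), so AG fails at Coin.
Coin ∉ Sat(AG (select → AF (¬select ∨ ¬item))).

Violated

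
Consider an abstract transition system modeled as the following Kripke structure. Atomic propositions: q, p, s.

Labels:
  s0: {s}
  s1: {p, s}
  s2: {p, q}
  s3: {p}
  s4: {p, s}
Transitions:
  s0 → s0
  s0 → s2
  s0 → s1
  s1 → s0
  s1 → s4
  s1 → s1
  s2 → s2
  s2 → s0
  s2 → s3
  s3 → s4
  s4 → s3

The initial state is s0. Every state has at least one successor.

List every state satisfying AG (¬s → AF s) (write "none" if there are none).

States satisfying ¬s → AF s: {s0, s1, s3, s4}.
States satisfying AG (¬s → AF s): {s3, s4}.

{s3, s4}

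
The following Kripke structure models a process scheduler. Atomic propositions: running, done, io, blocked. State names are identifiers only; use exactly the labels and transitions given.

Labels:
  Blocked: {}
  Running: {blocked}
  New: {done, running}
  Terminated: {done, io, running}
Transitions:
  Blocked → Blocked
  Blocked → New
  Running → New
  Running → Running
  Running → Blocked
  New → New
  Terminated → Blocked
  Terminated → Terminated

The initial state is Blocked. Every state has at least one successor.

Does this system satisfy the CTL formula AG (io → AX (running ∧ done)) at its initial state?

States satisfying io → AX (running ∧ done): {Blocked, Running, New}.
States satisfying AG (io → AX (running ∧ done)): {Blocked, Running, New}.
Every state reachable from Blocked satisfies io → AX (running ∧ done).
Blocked ∈ Sat(AG (io → AX (running ∧ done))).

Satisfied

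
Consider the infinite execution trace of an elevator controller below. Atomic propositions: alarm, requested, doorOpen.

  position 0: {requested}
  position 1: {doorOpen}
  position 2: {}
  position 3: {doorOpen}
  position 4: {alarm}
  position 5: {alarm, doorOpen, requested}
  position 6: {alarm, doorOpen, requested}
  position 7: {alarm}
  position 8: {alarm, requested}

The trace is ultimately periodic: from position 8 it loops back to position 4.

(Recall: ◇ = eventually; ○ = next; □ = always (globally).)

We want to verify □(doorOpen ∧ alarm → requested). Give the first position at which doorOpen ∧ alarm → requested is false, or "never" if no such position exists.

doorOpen ∧ alarm → requested holds at every position 0..8, and those are all the positions the trace ever visits, so the invariant □(doorOpen ∧ alarm → requested) is never violated.

never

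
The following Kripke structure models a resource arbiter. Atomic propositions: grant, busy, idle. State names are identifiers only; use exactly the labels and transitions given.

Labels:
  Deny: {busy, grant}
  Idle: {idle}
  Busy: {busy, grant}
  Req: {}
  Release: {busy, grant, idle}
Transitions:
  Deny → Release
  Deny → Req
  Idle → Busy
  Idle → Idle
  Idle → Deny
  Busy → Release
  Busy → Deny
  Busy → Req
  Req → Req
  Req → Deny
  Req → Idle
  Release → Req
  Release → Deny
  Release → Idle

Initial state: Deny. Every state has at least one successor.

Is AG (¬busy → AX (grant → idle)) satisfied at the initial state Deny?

States satisfying ¬busy → AX (grant → idle): {Deny, Busy, Release}.
States satisfying AG (¬busy → AX (grant → idle)): ∅.
Idle is reachable from Deny and violates ¬busy → AX (grant → idle), so AG fails at Deny.
Deny ∉ Sat(AG (¬busy → AX (grant → idle))).

Violated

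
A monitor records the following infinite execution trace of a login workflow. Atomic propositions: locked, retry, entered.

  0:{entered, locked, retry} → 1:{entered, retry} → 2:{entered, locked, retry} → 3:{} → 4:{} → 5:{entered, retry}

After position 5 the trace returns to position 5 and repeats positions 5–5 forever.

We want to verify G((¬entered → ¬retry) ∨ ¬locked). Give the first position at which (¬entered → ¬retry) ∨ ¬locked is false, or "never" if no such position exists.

(¬entered → ¬retry) ∨ ¬locked holds at every position 0..5, and those are all the positions the trace ever visits, so the invariant G((¬entered → ¬retry) ∨ ¬locked) is never violated.

never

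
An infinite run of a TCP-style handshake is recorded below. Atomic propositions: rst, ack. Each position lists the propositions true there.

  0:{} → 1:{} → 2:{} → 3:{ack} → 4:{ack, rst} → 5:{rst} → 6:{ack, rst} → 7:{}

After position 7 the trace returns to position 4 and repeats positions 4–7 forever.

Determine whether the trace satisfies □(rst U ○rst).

No

rst U ○rst must hold at every position from 0 onward. It fails at position 0, so □(rst U ○rst) is false.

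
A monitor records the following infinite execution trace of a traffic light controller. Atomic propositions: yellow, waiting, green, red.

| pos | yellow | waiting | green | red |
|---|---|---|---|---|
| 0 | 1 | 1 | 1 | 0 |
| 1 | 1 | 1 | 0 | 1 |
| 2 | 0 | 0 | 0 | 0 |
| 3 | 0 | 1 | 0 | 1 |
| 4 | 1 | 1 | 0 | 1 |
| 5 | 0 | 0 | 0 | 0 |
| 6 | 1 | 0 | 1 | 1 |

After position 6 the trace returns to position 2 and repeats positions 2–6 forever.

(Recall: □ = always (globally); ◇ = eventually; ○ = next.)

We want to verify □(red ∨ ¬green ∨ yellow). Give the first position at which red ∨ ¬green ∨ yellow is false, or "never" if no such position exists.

never

red ∨ ¬green ∨ yellow holds at every position 0..6, and those are all the positions the trace ever visits, so the invariant □(red ∨ ¬green ∨ yellow) is never violated.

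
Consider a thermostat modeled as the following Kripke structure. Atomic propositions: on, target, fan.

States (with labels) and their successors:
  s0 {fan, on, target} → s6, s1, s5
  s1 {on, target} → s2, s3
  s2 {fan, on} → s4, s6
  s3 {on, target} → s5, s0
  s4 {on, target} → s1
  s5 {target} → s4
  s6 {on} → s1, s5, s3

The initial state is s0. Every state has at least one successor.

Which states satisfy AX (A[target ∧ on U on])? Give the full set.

States satisfying A[target ∧ on U on]: {s0, s1, s2, s3, s4, s6}.
States satisfying AX (A[target ∧ on U on]): {s1, s2, s4, s5}.

{s1, s2, s4, s5}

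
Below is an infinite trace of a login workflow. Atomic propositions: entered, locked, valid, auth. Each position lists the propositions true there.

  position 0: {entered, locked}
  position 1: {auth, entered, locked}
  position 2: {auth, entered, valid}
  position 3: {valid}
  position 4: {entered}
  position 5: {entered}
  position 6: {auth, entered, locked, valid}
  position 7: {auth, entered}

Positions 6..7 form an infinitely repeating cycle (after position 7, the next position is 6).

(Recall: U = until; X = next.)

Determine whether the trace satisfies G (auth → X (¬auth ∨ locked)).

auth → X (¬auth ∨ locked) must hold at every position from 0 onward. It fails at position 1, so G (auth → X (¬auth ∨ locked)) is false.
Positions where auth holds: 1, 2, 6, 7.
Check X (¬auth ∨ locked) at each: 1→fails, 2→ok, 6→fails, 7→ok.

Does not hold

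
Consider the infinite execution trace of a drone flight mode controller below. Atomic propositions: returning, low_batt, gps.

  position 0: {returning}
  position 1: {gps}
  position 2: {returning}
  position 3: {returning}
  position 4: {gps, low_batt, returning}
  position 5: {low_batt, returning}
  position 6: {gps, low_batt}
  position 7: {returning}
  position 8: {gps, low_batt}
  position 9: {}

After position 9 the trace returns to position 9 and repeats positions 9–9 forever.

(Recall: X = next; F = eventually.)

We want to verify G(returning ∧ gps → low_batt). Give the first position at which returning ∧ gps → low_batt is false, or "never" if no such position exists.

never

returning ∧ gps → low_batt holds at every position 0..9, and those are all the positions the trace ever visits, so the invariant G(returning ∧ gps → low_batt) is never violated.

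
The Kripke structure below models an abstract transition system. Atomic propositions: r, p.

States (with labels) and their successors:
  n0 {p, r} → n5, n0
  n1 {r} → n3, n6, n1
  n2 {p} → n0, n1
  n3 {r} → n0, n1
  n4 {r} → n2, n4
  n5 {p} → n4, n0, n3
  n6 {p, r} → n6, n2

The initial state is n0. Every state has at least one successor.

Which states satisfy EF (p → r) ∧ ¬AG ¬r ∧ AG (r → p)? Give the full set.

States satisfying p → r: {n0, n1, n3, n4, n6}.
States satisfying EF (p → r): {n0, n1, n2, n3, n4, n5, n6}.
States satisfying ¬r: {n2, n5}.
States satisfying AG ¬r: ∅.
States satisfying ¬AG ¬r: {n0, n1, n2, n3, n4, n5, n6}.
States satisfying r → p: {n0, n2, n5, n6}.
States satisfying AG (r → p): ∅.
States satisfying ¬AG ¬r ∧ AG (r → p): ∅.
States satisfying EF (p → r) ∧ ¬AG ¬r ∧ AG (r → p): ∅.

none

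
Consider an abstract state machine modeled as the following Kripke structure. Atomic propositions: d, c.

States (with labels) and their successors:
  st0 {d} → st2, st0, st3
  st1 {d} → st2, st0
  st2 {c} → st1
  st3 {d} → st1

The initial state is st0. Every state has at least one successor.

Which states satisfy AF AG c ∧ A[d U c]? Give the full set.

States satisfying AG c: ∅.
States satisfying AF AG c: ∅.
States satisfying d: {st0, st1, st3}.
States satisfying c: {st2}.
States satisfying A[d U c]: {st2}.
States satisfying AF AG c ∧ A[d U c]: ∅.

none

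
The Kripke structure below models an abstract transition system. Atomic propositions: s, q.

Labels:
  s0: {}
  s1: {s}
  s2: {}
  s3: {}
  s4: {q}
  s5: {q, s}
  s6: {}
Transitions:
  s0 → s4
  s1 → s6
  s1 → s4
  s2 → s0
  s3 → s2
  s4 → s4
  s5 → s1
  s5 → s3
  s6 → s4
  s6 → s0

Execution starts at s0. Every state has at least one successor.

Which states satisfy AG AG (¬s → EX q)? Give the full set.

States satisfying AG (¬s → EX q): {s0, s1, s4, s6}.
States satisfying AG AG (¬s → EX q): {s0, s1, s4, s6}.

{s0, s1, s4, s6}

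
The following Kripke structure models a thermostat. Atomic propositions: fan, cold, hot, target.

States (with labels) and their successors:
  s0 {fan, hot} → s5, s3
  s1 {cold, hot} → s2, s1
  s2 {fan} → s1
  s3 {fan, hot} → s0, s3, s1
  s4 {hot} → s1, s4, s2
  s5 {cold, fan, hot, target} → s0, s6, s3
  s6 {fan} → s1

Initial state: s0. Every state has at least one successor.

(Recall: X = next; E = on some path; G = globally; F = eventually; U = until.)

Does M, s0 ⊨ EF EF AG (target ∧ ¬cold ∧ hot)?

Does not hold

States satisfying EF AG (target ∧ ¬cold ∧ hot): ∅.
States satisfying EF EF AG (target ∧ ¬cold ∧ hot): ∅.
No suitable path/successor from s0 witnesses the formula.
s0 ∉ Sat(EF EF AG (target ∧ ¬cold ∧ hot)).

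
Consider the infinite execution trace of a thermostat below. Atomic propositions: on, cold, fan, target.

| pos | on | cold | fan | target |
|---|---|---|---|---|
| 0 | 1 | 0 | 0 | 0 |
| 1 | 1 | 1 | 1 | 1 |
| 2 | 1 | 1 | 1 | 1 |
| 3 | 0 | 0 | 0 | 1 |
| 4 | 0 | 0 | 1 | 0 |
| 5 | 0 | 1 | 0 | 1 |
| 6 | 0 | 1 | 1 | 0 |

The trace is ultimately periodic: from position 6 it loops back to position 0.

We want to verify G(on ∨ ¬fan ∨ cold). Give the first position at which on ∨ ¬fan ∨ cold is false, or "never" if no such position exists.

4

Check on ∨ ¬fan ∨ cold at each position in order: 0 ✓, 1 ✓, 2 ✓, 3 ✓.
At position 4 the labels are {fan}, so on ∨ ¬fan ∨ cold is false there. This is the first violation.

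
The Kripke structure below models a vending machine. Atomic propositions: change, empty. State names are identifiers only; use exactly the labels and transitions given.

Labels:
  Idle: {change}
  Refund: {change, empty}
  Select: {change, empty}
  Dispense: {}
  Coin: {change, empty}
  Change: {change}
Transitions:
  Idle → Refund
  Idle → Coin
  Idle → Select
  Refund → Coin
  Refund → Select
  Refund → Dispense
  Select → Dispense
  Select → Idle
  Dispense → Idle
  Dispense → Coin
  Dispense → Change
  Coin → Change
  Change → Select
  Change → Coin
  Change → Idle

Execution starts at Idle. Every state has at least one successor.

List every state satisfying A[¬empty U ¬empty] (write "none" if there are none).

States satisfying ¬empty: {Idle, Dispense, Change}.
States satisfying A[¬empty U ¬empty]: {Idle, Dispense, Change}.

{Idle, Dispense, Change}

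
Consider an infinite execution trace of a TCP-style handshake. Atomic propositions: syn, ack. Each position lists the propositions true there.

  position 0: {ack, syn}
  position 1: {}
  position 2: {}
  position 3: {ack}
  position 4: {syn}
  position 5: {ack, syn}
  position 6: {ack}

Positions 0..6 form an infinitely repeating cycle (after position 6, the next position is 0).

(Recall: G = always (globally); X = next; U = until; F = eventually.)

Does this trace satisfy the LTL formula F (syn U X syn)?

Satisfied

syn U X syn holds at position 3, which is reachable from 0, so F (syn U X syn) holds.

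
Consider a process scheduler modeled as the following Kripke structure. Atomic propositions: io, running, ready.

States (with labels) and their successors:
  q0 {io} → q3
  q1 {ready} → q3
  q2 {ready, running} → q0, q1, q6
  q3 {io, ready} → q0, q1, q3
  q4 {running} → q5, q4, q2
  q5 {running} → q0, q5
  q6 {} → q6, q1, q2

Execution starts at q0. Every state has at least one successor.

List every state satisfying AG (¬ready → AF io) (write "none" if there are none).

States satisfying ¬ready → AF io: {q0, q1, q2, q3}.
States satisfying AG (¬ready → AF io): {q0, q1, q3}.

{q0, q1, q3}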